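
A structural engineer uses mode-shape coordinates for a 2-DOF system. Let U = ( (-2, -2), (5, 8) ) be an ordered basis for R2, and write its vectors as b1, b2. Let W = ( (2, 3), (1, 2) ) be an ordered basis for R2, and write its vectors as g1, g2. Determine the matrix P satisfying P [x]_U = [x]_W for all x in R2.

[[-2, 2], [2, 1]]

Let M have columns bj and N have columns gj. Then for every x, N [x]_W = x = M [x]_U, so P = N^(-1) M.
Since det N = 1, N^(-1) has integer entries; multiplying gives P = [[-2, 2], [2, 1]].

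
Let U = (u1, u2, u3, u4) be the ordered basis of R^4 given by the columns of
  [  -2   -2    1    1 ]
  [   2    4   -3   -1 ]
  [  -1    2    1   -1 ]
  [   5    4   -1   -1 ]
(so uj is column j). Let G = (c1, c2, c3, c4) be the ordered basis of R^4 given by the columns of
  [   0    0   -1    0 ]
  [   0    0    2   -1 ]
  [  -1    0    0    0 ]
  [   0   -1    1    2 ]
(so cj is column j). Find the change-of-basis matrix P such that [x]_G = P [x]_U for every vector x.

Let M have columns uj and N have columns cj. Then for every x, N [x]_G = x = M [x]_U, so P = N^(-1) M.
Since det N = 1, N^(-1) has integer entries; multiplying gives P = [[1, -2, -1, 1], [1, -2, 2, -2], [2, 2, -1, -1], [2, 0, 1, -1]].

[[1, -2, -1, 1], [1, -2, 2, -2], [2, 2, -1, -1], [2, 0, 1, -1]]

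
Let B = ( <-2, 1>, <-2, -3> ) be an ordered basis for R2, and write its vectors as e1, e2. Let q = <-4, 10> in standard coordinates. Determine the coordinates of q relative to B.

We seek scalars with c_1 e1 + c_2 e2 = q; equivalently solve M c = q where the columns of M are e1, e2.
System: -2c_1 - 2c_2 = -4, c_1 - 3c_2 = 10; solving gives c_1 = 4, c_2 = -2.
Check: 4e1 - 2e2 = <-4, 10>.

<4, -2>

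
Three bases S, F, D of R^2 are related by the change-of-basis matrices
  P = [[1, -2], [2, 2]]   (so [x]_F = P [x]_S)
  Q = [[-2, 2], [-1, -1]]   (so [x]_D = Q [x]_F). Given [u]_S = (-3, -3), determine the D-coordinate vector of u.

Apply P to get F-coordinates (3, -12), then Q to get D-coordinates.
The result is [u]_D = (-30, 9).

(-30, 9)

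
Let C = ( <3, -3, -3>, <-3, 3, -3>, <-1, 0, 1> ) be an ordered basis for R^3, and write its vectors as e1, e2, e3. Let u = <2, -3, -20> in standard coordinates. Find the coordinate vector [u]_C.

<4, 3, 1>

Write u = c_1 e1 + ... + c_3 e3 and solve for the c_i.
Gaussian elimination on [M | u] yields c = (4, 3, 1).
Check: 4e1 + 3e2 + e3 = <2, -3, -20>.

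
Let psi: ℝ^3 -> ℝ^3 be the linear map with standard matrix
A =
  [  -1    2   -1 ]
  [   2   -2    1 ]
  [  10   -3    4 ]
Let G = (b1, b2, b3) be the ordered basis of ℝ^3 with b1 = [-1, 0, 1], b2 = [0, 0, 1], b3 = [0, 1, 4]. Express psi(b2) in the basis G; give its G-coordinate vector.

Compute psi(b2) = A b2 = [-1, 1, 4] in standard coordinates.
Then write this in G-coordinates: solve for y in y_1 b1 + ... + y_3 b3 = [-1, 1, 4].
This gives y = [1, -1, 1], which is column 2 of [psi]_G.

[1, -1, 1]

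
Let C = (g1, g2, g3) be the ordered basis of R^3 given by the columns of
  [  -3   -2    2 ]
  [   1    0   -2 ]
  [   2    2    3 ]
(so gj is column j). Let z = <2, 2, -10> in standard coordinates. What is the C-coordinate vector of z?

Write z = c_1 g1 + ... + c_3 g3 and solve for the c_i.
Solving this 3x3 system gives c = (-2, 0, -2).
Check: -2g1 + 0·g2 - 2g3 = <2, 2, -10>.

<-2, 0, -2>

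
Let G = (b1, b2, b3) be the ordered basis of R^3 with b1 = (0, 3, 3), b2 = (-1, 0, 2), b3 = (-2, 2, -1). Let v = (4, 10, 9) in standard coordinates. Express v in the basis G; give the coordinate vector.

(4, -2, -1)

[v]_G is the unique c with M c = v, where M has columns b1, ..., b3.
Gaussian elimination on [M | v] yields c = (4, -2, -1).
Check: 4b1 - 2b2 - b3 = (4, 10, 9).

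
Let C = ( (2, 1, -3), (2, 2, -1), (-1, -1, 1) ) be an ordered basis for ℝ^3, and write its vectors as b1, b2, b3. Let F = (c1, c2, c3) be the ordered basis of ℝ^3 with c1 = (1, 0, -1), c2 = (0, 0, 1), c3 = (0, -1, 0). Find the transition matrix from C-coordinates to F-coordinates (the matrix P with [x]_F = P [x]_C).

Let M have columns bj and N have columns cj. Then for every x, N [x]_F = x = M [x]_C, so P = N^(-1) M.
Since det N = 1, N^(-1) has integer entries; multiplying gives P = [[2, 2, -1], [-1, 1, 0], [-1, -2, 1]].

[[2, 2, -1], [-1, 1, 0], [-1, -2, 1]]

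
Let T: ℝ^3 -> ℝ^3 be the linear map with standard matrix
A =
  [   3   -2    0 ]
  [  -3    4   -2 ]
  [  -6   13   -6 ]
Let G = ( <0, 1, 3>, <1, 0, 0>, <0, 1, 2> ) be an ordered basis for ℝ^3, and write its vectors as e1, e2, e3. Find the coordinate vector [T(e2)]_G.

Column 2 of [T]_G is the G-coordinate vector of T(e2).
In standard coordinates T(e2) = A e2 = <3, -3, -6>.
Converting to G: <3, -3, -6> = 0·e1 + 3e2 - 3e3, so the coordinate vector is <0, 3, -3>.

<0, 3, -3>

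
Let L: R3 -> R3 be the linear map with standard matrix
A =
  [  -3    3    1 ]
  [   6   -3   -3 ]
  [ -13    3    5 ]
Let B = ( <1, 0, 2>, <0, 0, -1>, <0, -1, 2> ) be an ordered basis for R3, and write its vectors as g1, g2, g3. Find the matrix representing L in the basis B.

Let P have columns g1, ..., g3. Then [L]_B = P^(-1) A P.
Here det P = -1, so P^(-1) is integer; computing A P first and then P^(-1)(A P) gives [[-1, -1, -1], [1, -3, -3], [0, -3, 3]].

[[-1, -1, -1], [1, -3, -3], [0, -3, 3]]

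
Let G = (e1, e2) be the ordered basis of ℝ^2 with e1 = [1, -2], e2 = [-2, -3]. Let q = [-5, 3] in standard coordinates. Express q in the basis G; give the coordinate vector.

[-3, 1]

Write q = c_1 e1 + c_2 e2 and solve for the c_i.
System: c_1 - 2c_2 = -5, -2c_1 - 3c_2 = 3; solving gives c_1 = -3, c_2 = 1.
Check: -3e1 + e2 = [-5, 3].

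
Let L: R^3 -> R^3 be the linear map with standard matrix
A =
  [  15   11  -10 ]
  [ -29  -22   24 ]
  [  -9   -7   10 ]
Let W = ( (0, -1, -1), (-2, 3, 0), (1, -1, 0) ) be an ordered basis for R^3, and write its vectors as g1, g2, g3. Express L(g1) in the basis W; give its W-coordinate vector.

(3, 0, -1)

Column 1 of [L]_W is the W-coordinate vector of L(g1).
In standard coordinates L(g1) = A g1 = (-1, -2, -3).
Converting to W: (-1, -2, -3) = 3g1 + 0·g2 - g3, so the coordinate vector is (3, 0, -1).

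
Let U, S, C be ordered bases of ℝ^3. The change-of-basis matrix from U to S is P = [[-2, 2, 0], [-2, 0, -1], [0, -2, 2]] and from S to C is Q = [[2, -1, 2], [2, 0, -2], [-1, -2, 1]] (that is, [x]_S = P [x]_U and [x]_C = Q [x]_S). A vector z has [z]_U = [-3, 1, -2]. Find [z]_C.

Apply P to get S-coordinates [8, 8, -6], then Q to get C-coordinates.
The result is [z]_C = [-4, 28, -30].

[-4, 28, -30]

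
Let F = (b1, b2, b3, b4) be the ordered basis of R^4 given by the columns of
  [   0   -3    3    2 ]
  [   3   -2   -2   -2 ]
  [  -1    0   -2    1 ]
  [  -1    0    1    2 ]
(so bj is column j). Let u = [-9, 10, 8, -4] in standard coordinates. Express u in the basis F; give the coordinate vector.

[0, -1, -4, 0]

[u]_F is the unique c with M c = u, where M has columns b1, ..., b4.
Gaussian elimination on [M | u] yields c = (0, -1, -4, 0).
Check: 0·b1 - b2 - 4b3 + 0·b4 = [-9, 10, 8, -4].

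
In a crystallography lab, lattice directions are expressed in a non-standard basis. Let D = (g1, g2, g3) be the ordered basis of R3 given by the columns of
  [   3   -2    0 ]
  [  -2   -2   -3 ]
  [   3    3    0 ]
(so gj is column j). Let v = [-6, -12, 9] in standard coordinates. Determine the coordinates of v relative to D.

Write v = c_1 g1 + ... + c_3 g3 and solve for the c_i.
Gaussian elimination on [M | v] yields c = (0, 3, 2).
Check: 0·g1 + 3g2 + 2g3 = [-6, -12, 9].

[0, 3, 2]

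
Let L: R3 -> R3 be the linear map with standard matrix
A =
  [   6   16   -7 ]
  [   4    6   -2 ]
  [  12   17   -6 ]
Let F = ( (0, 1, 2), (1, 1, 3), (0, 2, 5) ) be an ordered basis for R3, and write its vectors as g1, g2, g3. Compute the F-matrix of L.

With P the matrix whose columns are g1, ..., g3, [L]_F = P^(-1) A P.
Column by column: L(g1) = A g1 = (2, 2, 5); its F-coordinates (2, 2, -1) give column 1.
Continuing for each basis vector yields [L]_F = [[2, -1, -1], [2, 1, -3], [-1, 2, 3]].

[[2, -1, -1], [2, 1, -3], [-1, 2, 3]]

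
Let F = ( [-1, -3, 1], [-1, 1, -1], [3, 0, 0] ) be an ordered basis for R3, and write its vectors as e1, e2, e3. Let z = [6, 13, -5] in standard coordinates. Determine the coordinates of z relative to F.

[-4, 1, 1]

[z]_F is the unique c with M c = z, where M has columns e1, ..., e3.
Gaussian elimination on [M | z] yields c = (-4, 1, 1).
Check: -4e1 + e2 + e3 = [6, 13, -5].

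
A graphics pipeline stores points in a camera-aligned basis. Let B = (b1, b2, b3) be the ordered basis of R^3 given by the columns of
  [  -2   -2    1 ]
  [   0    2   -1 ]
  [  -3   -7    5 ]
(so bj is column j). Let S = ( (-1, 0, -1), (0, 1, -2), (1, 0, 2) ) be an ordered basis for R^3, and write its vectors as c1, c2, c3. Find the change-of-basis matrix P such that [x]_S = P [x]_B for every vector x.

Column j of P is [bj]_S, since P maps B-coordinates to S-coordinates.
Expressing b1 in S: b1 = c1 + 0·c2 - c3, so column 1 of P is (1, 0, -1).
Doing the same for each bj gives P = [[1, 1, 1], [0, 2, -1], [-1, -1, 2]].

[[1, 1, 1], [0, 2, -1], [-1, -1, 2]]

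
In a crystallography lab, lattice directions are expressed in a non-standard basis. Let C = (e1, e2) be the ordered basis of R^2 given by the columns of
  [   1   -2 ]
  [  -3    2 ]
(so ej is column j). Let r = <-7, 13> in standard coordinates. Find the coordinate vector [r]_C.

<-3, 2>

[r]_C is the unique c with M c = r, where M has columns e1, e2.
System: c_1 - 2c_2 = -7, -3c_1 + 2c_2 = 13; solving gives c_1 = -3, c_2 = 2.
Check: -3e1 + 2e2 = <-7, 13>.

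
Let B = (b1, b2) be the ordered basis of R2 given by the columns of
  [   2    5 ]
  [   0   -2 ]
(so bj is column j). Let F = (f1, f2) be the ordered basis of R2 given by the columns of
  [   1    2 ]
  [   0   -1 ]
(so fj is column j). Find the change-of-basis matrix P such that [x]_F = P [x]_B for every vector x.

Let M have columns bj and N have columns fj. Then for every x, N [x]_F = x = M [x]_B, so P = N^(-1) M.
Since det N = -1, N^(-1) has integer entries; multiplying gives P = [[2, 1], [0, 2]].

[[2, 1], [0, 2]]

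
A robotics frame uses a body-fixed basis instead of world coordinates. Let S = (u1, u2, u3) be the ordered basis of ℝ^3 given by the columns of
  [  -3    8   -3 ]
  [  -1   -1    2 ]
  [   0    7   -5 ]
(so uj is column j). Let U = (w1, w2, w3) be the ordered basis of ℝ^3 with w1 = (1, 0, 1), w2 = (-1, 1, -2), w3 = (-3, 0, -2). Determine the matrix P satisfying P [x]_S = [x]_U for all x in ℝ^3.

Let M have columns uj and N have columns wj. Then for every x, N [x]_U = x = M [x]_S, so P = N^(-1) M.
Since det N = 1, N^(-1) has integer entries; multiplying gives P = [[2, 1, -1], [-1, -1, 2], [2, -2, 0]].

[[2, 1, -1], [-1, -1, 2], [2, -2, 0]]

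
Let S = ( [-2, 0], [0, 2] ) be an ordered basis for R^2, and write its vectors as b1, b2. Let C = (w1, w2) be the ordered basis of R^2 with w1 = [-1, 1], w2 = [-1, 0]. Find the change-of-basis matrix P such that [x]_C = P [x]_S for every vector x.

[[0, 2], [2, -2]]

Take x = bj: its S-coordinates are the j-th standard unit vector, so P e_j — column j of P — equals [bj]_C.
b1 = 0·w1 + 2w2, giving column 1 = [0, 2]; repeating for each j gives P = [[0, 2], [2, -2]].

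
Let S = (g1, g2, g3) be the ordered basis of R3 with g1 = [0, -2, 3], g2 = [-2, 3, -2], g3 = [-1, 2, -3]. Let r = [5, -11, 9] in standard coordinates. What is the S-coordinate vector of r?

[2, -3, 1]

Write r = c_1 g1 + ... + c_3 g3 and solve for the c_i.
Gaussian elimination on [M | r] yields c = (2, -3, 1).
Check: 2g1 - 3g2 + g3 = [5, -11, 9].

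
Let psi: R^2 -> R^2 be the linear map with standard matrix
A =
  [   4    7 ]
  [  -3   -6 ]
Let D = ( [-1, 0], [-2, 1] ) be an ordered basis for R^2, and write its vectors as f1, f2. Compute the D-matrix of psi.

Let P have columns f1, f2. Then [psi]_D = P^(-1) A P.
Here det P = -1, so P^(-1) is integer; computing A P first and then P^(-1)(A P) gives [[-2, 1], [3, 0]].

[[-2, 1], [3, 0]]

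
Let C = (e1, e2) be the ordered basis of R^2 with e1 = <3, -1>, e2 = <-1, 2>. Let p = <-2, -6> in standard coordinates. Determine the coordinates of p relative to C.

[p]_C is the unique c with M c = p, where M has columns e1, e2.
System: 3c_1 - c_2 = -2, -c_1 + 2c_2 = -6; solving gives c_1 = -2, c_2 = -4.
Check: -2e1 - 4e2 = <-2, -6>.

<-2, -4>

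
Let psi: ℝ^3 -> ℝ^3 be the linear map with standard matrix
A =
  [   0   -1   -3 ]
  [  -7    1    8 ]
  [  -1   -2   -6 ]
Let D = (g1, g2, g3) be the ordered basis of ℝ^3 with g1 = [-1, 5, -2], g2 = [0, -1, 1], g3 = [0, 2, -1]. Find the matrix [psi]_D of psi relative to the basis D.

The j-th column of [psi]_D is [psi(gj)]_D.
psi(g1) = A g1 = [1, -4, 3] = -g1 + 3g2 + 2g3, so column 1 is [-1, 3, 2].
Repeating for g2, g3 and assembling the columns gives [[-1, 2, -1], [3, -3, -1], [2, -3, -1]].

[[-1, 2, -1], [3, -3, -1], [2, -3, -1]]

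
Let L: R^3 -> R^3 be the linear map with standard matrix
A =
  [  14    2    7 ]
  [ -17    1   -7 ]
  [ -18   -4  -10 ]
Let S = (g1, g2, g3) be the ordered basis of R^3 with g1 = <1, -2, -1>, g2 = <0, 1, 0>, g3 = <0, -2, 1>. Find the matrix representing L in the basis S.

[[3, 2, 3], [0, 1, -1], [3, -2, 1]]

Let P have columns g1, ..., g3. Then [L]_S = P^(-1) A P.
Here det P = 1, so P^(-1) is integer; computing A P first and then P^(-1)(A P) gives [[3, 2, 3], [0, 1, -1], [3, -2, 1]].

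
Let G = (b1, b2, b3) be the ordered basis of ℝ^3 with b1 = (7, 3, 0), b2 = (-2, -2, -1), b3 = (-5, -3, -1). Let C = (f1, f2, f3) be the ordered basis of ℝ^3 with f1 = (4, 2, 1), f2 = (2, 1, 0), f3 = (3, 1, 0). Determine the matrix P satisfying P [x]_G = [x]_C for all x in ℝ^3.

Take x = bj: its G-coordinates are the j-th standard unit vector, so P e_j — column j of P — equals [bj]_C.
b1 = 0·f1 + 2f2 + f3, giving column 1 = (0, 2, 1); repeating for each j gives P = [[0, -1, -1], [2, -2, -2], [1, 2, 1]].

[[0, -1, -1], [2, -2, -2], [1, 2, 1]]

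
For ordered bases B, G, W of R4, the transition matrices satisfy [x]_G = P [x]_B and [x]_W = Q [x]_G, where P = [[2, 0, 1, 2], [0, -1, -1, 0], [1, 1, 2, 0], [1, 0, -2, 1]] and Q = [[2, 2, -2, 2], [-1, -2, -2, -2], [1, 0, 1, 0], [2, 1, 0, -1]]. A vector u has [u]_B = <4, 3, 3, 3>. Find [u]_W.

First [u]_G = P [u]_B = <17, -6, 13, 1>.
Then [u]_W = Q [u]_G = <-2, -33, 30, 27>.

<-2, -33, 30, 27>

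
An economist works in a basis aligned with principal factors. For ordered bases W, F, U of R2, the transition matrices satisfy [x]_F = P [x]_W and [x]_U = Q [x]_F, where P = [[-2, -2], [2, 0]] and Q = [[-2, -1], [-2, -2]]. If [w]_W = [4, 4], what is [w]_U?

Apply P to get F-coordinates [-16, 8], then Q to get U-coordinates.
The result is [w]_U = [24, 16].

[24, 16]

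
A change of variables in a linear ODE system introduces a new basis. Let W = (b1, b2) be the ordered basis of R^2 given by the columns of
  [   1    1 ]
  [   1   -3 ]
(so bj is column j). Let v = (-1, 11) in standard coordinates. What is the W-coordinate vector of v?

(2, -3)

[v]_W is the unique c with M c = v, where M has columns b1, b2.
System: c_1 + c_2 = -1, c_1 - 3c_2 = 11; solving gives c_1 = 2, c_2 = -3.
Check: 2b1 - 3b2 = (-1, 11).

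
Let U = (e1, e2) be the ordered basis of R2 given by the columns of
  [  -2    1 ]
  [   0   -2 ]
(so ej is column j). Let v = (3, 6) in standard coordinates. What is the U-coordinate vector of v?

We seek scalars with c_1 e1 + c_2 e2 = v; equivalently solve M c = v where the columns of M are e1, e2.
System: -2c_1 + c_2 = 3, 0c_1 - 2c_2 = 6; solving gives c_1 = -3, c_2 = -3.
Check: -3e1 - 3e2 = (3, 6).

(-3, -3)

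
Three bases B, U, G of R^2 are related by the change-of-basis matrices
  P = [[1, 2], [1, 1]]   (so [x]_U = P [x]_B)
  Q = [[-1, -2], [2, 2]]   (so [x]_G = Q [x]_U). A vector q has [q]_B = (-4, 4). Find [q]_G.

First [q]_U = P [q]_B = (4, 0).
Then [q]_G = Q [q]_U = (-4, 8).

(-4, 8)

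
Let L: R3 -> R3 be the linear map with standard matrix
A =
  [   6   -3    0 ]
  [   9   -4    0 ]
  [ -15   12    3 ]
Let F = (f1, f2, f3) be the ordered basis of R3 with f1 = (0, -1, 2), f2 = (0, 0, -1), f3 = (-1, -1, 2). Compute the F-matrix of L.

[[-1, 0, 2], [-2, 3, 1], [-3, 0, 3]]

Let P have columns f1, ..., f3. Then [L]_F = P^(-1) A P.
Here det P = -1, so P^(-1) is integer; computing A P first and then P^(-1)(A P) gives [[-1, 0, 2], [-2, 3, 1], [-3, 0, 3]].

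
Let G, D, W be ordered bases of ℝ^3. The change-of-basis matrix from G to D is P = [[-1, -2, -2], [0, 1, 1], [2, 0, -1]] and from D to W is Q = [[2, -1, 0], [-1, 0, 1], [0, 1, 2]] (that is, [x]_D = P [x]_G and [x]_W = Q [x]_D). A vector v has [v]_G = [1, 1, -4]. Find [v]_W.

[13, 1, 9]

First [v]_D = P [v]_G = [5, -3, 6].
Then [v]_W = Q [v]_D = [13, 1, 9].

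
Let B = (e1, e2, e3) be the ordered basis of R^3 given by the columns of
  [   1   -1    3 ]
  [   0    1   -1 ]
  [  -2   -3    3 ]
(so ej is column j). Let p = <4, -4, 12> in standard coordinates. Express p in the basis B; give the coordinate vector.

We seek scalars with c_1 e1 + ... + c_3 e3 = p; equivalently solve M c = p where the columns of M are e1, ..., e3.
Solving this 3x3 system gives c = (0, -4, 0).
Check: 0·e1 - 4e2 + 0·e3 = <4, -4, 12>.

<0, -4, 0>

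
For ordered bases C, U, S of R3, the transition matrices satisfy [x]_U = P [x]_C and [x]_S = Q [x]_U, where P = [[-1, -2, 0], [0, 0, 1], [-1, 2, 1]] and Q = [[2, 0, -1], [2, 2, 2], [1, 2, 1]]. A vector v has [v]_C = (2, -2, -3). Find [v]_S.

(13, -20, -13)

First [v]_U = P [v]_C = (2, -3, -9).
Then [v]_S = Q [v]_U = (13, -20, -13).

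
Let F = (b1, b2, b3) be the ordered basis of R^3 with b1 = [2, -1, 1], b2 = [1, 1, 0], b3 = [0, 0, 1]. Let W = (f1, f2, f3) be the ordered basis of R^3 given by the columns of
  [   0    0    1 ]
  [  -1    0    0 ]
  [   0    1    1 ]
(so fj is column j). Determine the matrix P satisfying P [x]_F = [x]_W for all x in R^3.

[[1, -1, 0], [-1, -1, 1], [2, 1, 0]]

Let M have columns bj and N have columns fj. Then for every x, N [x]_W = x = M [x]_F, so P = N^(-1) M.
Since det N = -1, N^(-1) has integer entries; multiplying gives P = [[1, -1, 0], [-1, -1, 1], [2, 1, 0]].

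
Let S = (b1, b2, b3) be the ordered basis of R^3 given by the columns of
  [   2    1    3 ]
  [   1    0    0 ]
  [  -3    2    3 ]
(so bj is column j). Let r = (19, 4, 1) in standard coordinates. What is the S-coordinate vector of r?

(4, 2, 3)

[r]_S is the unique c with M c = r, where M has columns b1, ..., b3.
Solving this 3x3 system gives c = (4, 2, 3).
Check: 4b1 + 2b2 + 3b3 = (19, 4, 1).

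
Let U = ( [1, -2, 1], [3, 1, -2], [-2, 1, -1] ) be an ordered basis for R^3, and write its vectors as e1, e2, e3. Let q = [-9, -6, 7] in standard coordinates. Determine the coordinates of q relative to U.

[q]_U is the unique c with M c = q, where M has columns e1, ..., e3.
Gaussian elimination on [M | q] yields c = (2, -3, 1).
Check: 2e1 - 3e2 + e3 = [-9, -6, 7].

[2, -3, 1]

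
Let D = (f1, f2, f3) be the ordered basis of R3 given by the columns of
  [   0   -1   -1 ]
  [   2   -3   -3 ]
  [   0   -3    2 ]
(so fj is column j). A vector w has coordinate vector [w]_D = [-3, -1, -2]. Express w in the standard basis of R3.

[3, 3, -1]

The coordinates say w = -3f1 - f2 - 2f3; adding the scaled basis vectors gives [3, 3, -1].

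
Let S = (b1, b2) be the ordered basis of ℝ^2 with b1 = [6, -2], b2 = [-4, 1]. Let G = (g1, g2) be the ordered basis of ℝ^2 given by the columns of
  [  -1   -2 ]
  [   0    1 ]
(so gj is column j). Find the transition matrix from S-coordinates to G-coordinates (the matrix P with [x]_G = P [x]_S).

Let M have columns bj and N have columns gj. Then for every x, N [x]_G = x = M [x]_S, so P = N^(-1) M.
Since det N = -1, N^(-1) has integer entries; multiplying gives P = [[-2, 2], [-2, 1]].

[[-2, 2], [-2, 1]]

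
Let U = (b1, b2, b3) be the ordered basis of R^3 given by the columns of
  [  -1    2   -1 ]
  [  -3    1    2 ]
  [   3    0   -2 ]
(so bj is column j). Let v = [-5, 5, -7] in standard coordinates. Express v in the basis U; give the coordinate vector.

[-1, -2, 2]

We seek scalars with c_1 b1 + ... + c_3 b3 = v; equivalently solve M c = v where the columns of M are b1, ..., b3.
Row-reducing the augmented matrix [M | v] gives c = (-1, -2, 2).
Check: -b1 - 2b2 + 2b3 = [-5, 5, -7].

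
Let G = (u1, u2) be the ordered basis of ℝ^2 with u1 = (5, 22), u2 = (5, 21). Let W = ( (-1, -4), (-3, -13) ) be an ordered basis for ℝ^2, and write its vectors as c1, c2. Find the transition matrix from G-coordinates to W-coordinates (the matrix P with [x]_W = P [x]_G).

[[1, -2], [-2, -1]]

Column j of P is [uj]_W, since P maps G-coordinates to W-coordinates.
Expressing u1 in W: u1 = c1 - 2c2, so column 1 of P is (1, -2).
Doing the same for each uj gives P = [[1, -2], [-2, -1]].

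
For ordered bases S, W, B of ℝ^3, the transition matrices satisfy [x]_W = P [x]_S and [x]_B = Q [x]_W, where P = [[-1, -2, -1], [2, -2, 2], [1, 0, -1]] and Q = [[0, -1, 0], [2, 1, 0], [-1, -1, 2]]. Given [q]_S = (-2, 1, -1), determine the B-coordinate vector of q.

Apply P to get W-coordinates (1, -8, -1), then Q to get B-coordinates.
The result is [q]_B = (8, -6, 5).

(8, -6, 5)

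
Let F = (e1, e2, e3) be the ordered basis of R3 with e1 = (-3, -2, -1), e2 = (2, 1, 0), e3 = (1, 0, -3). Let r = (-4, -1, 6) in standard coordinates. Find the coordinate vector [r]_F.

(0, -1, -2)

We seek scalars with c_1 e1 + ... + c_3 e3 = r; equivalently solve M c = r where the columns of M are e1, ..., e3.
Gaussian elimination on [M | r] yields c = (0, -1, -2).
Check: 0·e1 - e2 - 2e3 = (-4, -1, 6).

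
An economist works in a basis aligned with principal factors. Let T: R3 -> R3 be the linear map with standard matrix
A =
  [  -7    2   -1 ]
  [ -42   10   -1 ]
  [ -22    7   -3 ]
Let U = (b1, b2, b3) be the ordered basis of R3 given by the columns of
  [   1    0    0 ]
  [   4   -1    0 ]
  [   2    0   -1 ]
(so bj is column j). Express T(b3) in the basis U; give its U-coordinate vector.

(1, 3, -1)

Compute T(b3) = A b3 = (1, 1, 3) in standard coordinates.
Then write this in U-coordinates: solve for y in y_1 b1 + ... + y_3 b3 = (1, 1, 3).
This gives y = (1, 3, -1), which is column 3 of [T]_U.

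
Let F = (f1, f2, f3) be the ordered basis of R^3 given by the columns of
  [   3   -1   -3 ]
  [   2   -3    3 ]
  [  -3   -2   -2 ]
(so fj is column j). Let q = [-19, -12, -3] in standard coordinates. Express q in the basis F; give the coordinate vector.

[-3, 4, 2]

Write q = c_1 f1 + ... + c_3 f3 and solve for the c_i.
Gaussian elimination on [M | q] yields c = (-3, 4, 2).
Check: -3f1 + 4f2 + 2f3 = [-19, -12, -3].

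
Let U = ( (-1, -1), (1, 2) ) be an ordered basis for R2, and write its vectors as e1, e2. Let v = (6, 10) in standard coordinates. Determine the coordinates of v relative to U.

(-2, 4)

Write v = c_1 e1 + c_2 e2 and solve for the c_i.
System: -c_1 + c_2 = 6, -c_1 + 2c_2 = 10; solving gives c_1 = -2, c_2 = 4.
Check: -2e1 + 4e2 = (6, 10).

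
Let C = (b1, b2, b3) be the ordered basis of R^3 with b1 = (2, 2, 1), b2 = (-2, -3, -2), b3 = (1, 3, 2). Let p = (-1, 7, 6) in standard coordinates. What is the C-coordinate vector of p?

We seek scalars with c_1 b1 + ... + c_3 b3 = p; equivalently solve M c = p where the columns of M are b1, ..., b3.
Gaussian elimination on [M | p] yields c = (-4, -2, 3).
Check: -4b1 - 2b2 + 3b3 = (-1, 7, 6).

(-4, -2, 3)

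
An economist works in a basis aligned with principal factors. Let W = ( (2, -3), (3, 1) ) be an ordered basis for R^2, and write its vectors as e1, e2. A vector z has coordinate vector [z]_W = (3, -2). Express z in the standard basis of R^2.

The coordinates say z = 3e1 - 2e2; adding the scaled basis vectors gives (0, -11).

(0, -11)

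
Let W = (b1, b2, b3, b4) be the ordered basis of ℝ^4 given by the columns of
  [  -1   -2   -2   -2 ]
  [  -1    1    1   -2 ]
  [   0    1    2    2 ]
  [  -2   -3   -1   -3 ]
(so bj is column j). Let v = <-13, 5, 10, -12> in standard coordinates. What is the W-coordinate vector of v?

<1, 2, 4, 0>

Write v = c_1 b1 + ... + c_4 b4 and solve for the c_i.
Solving this 4x4 system gives c = (1, 2, 4, 0).
Check: b1 + 2b2 + 4b3 + 0·b4 = <-13, 5, 10, -12>.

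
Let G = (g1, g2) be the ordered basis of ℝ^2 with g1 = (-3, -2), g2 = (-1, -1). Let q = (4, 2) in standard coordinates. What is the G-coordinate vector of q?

Write q = c_1 g1 + c_2 g2 and solve for the c_i.
System: -3c_1 - c_2 = 4, -2c_1 - c_2 = 2; solving gives c_1 = -2, c_2 = 2.
Check: -2g1 + 2g2 = (4, 2).

(-2, 2)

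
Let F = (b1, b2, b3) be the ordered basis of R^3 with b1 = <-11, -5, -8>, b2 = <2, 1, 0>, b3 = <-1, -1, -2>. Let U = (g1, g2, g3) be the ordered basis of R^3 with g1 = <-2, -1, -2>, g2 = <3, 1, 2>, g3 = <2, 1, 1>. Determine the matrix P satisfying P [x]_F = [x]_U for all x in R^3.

[[2, 1, 2], [-1, 0, 1], [-2, 2, 0]]

Column j of P is [bj]_U, since P maps F-coordinates to U-coordinates.
Expressing b1 in U: b1 = 2g1 - g2 - 2g3, so column 1 of P is <2, -1, -2>.
Doing the same for each bj gives P = [[2, 1, 2], [-1, 0, 1], [-2, 2, 0]].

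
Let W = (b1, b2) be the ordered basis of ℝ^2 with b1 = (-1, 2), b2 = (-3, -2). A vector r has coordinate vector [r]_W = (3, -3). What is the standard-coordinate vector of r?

(6, 12)

By definition r = 3b1 - 3b2.
Summing componentwise gives (6, 12).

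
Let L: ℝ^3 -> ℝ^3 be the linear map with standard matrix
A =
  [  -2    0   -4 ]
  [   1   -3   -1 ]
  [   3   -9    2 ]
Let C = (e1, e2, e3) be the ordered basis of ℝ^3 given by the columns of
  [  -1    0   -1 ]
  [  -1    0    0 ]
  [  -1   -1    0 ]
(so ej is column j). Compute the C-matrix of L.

[[-3, -1, 1], [-1, 3, 2], [-3, -3, -3]]

The j-th column of [L]_C is [L(ej)]_C.
L(e1) = A e1 = <6, 3, 4> = -3e1 - e2 - 3e3, so column 1 is <-3, -1, -3>.
Repeating for e2, e3 and assembling the columns gives [[-3, -1, 1], [-1, 3, 2], [-3, -3, -3]].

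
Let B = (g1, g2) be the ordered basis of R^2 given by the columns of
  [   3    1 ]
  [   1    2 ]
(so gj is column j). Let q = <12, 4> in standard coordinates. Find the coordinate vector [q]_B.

<4, 0>

We seek scalars with c_1 g1 + c_2 g2 = q; equivalently solve M c = q where the columns of M are g1, g2.
System: 3c_1 + c_2 = 12, c_1 + 2c_2 = 4; solving gives c_1 = 4, c_2 = 0.
Check: 4g1 + 0·g2 = <12, 4>.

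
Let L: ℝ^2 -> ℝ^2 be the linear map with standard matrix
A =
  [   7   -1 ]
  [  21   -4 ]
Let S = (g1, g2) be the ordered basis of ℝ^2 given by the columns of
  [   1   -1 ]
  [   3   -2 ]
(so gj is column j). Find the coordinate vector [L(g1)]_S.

Column 1 of [L]_S is the S-coordinate vector of L(g1).
In standard coordinates L(g1) = A g1 = <4, 9>.
Converting to S: <4, 9> = g1 - 3g2, so the coordinate vector is <1, -3>.

<1, -3>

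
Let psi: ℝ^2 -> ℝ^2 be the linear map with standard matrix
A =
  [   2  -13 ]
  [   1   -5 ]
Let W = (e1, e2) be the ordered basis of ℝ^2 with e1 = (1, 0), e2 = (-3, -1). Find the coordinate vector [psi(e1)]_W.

Compute psi(e1) = A e1 = (2, 1) in standard coordinates.
Then write this in W-coordinates: solve for y in y_1 e1 + y_2 e2 = (2, 1).
This gives y = (-1, -1), which is column 1 of [psi]_W.

(-1, -1)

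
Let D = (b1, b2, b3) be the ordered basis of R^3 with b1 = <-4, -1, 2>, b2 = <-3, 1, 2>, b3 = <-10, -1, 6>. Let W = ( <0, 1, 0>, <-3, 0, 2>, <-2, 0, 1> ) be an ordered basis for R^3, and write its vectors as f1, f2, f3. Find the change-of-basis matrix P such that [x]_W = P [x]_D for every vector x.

Column j of P is [bj]_W, since P maps D-coordinates to W-coordinates.
Expressing b1 in W: b1 = -f1 + 0·f2 + 2f3, so column 1 of P is <-1, 0, 2>.
Doing the same for each bj gives P = [[-1, 1, -1], [0, 1, 2], [2, 0, 2]].

[[-1, 1, -1], [0, 1, 2], [2, 0, 2]]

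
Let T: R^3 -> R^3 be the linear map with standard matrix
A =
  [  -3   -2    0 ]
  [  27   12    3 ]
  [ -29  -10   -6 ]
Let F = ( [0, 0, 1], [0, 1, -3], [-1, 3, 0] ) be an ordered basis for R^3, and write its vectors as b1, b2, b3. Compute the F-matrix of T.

Let P have columns b1, ..., b3. Then [T]_F = P^(-1) A P.
Here det P = 1, so P^(-1) is integer; computing A P first and then P^(-1)(A P) gives [[3, -1, -1], [3, -3, 0], [0, 2, 3]].

[[3, -1, -1], [3, -3, 0], [0, 2, 3]]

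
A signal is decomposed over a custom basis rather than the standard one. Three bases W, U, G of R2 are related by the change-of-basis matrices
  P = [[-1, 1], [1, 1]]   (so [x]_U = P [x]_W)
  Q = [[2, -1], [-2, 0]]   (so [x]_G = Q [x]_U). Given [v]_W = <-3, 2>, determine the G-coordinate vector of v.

<11, -10>

Composing the changes, [v]_G = Q P [v]_W.
Q P = [[-3, 1], [2, -2]]; applying this to <-3, 2> gives <11, -10>.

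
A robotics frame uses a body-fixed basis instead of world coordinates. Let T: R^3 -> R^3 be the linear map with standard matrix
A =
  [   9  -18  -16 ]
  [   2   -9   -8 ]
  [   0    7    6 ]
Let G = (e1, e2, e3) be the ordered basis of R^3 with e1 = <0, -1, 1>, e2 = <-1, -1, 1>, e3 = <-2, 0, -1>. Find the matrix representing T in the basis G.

With P the matrix whose columns are e1, ..., e3, [T]_G = P^(-1) A P.
Column by column: T(e1) = A e1 = <2, 1, -1>; its G-coordinates <1, -2, 0> give column 1.
Continuing for each basis vector yields [T]_G = [[1, -2, -2], [-2, 3, -2], [0, 2, 2]].

[[1, -2, -2], [-2, 3, -2], [0, 2, 2]]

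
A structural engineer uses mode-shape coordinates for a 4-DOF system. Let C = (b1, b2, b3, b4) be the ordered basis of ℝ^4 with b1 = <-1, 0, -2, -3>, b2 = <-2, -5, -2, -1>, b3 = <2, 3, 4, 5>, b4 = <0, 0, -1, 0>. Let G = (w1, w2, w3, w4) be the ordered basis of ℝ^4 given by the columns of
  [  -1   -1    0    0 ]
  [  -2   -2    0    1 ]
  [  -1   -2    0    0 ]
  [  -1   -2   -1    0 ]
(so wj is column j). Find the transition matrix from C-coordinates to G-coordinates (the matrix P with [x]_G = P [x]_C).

[[0, 2, 0, -1], [1, 0, -2, 1], [1, -1, -1, -1], [2, -1, -1, 0]]

Take x = bj: its C-coordinates are the j-th standard unit vector, so P e_j — column j of P — equals [bj]_G.
b1 = 0·w1 + w2 + w3 + 2w4, giving column 1 = <0, 1, 1, 2>; repeating for each j gives P = [[0, 2, 0, -1], [1, 0, -2, 1], [1, -1, -1, -1], [2, -1, -1, 0]].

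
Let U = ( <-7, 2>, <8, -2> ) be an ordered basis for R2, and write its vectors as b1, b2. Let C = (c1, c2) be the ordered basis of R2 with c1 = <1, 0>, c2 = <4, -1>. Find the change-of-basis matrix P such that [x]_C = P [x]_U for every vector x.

Take x = bj: its U-coordinates are the j-th standard unit vector, so P e_j — column j of P — equals [bj]_C.
b1 = c1 - 2c2, giving column 1 = <1, -2>; repeating for each j gives P = [[1, 0], [-2, 2]].

[[1, 0], [-2, 2]]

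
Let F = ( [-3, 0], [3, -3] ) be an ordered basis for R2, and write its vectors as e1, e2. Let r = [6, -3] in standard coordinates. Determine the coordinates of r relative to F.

[r]_F is the unique c with M c = r, where M has columns e1, e2.
System: -3c_1 + 3c_2 = 6, 0c_1 - 3c_2 = -3; solving gives c_1 = -1, c_2 = 1.
Check: -e1 + e2 = [6, -3].

[-1, 1]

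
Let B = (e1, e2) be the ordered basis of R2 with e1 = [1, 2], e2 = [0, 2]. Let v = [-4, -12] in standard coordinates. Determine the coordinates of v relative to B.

Write v = c_1 e1 + c_2 e2 and solve for the c_i.
System: c_1 + 0c_2 = -4, 2c_1 + 2c_2 = -12; solving gives c_1 = -4, c_2 = -2.
Check: -4e1 - 2e2 = [-4, -12].

[-4, -2]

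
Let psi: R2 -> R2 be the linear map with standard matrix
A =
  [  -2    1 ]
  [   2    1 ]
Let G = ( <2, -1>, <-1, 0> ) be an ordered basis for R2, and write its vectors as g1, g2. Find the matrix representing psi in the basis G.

[[-3, 2], [-1, 2]]

The j-th column of [psi]_G is [psi(gj)]_G.
psi(g1) = A g1 = <-5, 3> = -3g1 - g2, so column 1 is <-3, -1>.
Repeating for g2 and assembling the columns gives [[-3, 2], [-1, 2]].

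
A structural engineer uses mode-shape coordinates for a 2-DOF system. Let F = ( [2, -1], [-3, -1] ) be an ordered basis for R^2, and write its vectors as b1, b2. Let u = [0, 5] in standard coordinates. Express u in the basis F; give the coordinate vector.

[-3, -2]

Write u = c_1 b1 + c_2 b2 and solve for the c_i.
System: 2c_1 - 3c_2 = 0, -c_1 - c_2 = 5; solving gives c_1 = -3, c_2 = -2.
Check: -3b1 - 2b2 = [0, 5].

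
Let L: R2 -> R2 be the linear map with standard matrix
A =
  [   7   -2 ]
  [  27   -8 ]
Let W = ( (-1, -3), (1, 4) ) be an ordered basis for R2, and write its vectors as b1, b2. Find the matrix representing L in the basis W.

[[1, -1], [0, -2]]

The j-th column of [L]_W is [L(bj)]_W.
L(b1) = A b1 = (-1, -3) = b1 + 0·b2, so column 1 is (1, 0).
Repeating for b2 and assembling the columns gives [[1, -1], [0, -2]].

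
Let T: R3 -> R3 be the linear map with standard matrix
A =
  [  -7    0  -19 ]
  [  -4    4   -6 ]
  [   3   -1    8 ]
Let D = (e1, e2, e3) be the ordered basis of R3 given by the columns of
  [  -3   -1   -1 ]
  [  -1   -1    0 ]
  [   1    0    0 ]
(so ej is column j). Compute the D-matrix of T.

[[0, -2, -3], [-2, 2, -1], [0, -3, 3]]

Let P have columns e1, ..., e3. Then [T]_D = P^(-1) A P.
Here det P = -1, so P^(-1) is integer; computing A P first and then P^(-1)(A P) gives [[0, -2, -3], [-2, 2, -1], [0, -3, 3]].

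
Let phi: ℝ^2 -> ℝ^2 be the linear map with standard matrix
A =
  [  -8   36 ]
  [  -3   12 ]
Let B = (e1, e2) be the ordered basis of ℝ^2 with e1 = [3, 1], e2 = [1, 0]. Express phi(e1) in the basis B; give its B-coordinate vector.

Compute phi(e1) = A e1 = [12, 3] in standard coordinates.
Then write this in B-coordinates: solve for y in y_1 e1 + y_2 e2 = [12, 3].
This gives y = [3, 3], which is column 1 of [phi]_B.

[3, 3]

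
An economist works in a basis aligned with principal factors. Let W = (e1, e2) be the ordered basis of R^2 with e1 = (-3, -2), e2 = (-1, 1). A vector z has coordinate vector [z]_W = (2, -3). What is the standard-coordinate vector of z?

z = M [z]_W, where M has columns e1, e2.
Carrying out the matrix-vector product, z = (-3, -7).

(-3, -7)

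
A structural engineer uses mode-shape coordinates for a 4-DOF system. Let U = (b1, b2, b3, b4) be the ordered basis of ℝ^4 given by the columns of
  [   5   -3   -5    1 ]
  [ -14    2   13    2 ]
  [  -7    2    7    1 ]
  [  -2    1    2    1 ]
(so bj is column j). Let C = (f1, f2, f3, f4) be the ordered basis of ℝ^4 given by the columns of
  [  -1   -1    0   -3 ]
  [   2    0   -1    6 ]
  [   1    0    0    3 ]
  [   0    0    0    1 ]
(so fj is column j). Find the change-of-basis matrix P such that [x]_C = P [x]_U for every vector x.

Column j of P is [bj]_C, since P maps U-coordinates to C-coordinates.
Expressing b1 in C: b1 = -f1 + 2f2 + 0·f3 - 2f4, so column 1 of P is (-1, 2, 0, -2).
Doing the same for each bj gives P = [[-1, -1, 1, -2], [2, 1, -2, -2], [0, 2, 1, 0], [-2, 1, 2, 1]].

[[-1, -1, 1, -2], [2, 1, -2, -2], [0, 2, 1, 0], [-2, 1, 2, 1]]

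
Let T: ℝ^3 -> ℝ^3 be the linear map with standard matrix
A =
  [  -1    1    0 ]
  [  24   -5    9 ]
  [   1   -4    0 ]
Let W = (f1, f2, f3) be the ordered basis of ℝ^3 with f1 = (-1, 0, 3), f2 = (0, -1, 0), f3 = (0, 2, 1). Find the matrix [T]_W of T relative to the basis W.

With P the matrix whose columns are f1, ..., f3, [T]_W = P^(-1) A P.
Column by column: T(f1) = A f1 = (1, 3, -1); its W-coordinates (-1, 1, 2) give column 1.
Continuing for each basis vector yields [T]_W = [[-1, 1, -2], [1, -3, -3], [2, 1, -2]].

[[-1, 1, -2], [1, -3, -3], [2, 1, -2]]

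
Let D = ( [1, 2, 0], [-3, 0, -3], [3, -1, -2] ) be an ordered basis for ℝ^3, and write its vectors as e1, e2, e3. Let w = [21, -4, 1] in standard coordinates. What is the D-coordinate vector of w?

[0, -3, 4]

We seek scalars with c_1 e1 + ... + c_3 e3 = w; equivalently solve M c = w where the columns of M are e1, ..., e3.
Solving this 3x3 system gives c = (0, -3, 4).
Check: 0·e1 - 3e2 + 4e3 = [21, -4, 1].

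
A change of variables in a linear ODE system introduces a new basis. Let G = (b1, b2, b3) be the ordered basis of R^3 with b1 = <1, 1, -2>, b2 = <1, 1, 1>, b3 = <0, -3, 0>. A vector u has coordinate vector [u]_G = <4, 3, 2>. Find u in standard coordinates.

<7, 1, -5>

The coordinates say u = 4b1 + 3b2 + 2b3; adding the scaled basis vectors gives <7, 1, -5>.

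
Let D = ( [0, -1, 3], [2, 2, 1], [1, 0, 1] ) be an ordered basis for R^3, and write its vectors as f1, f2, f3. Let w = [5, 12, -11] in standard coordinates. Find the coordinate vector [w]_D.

[w]_D is the unique c with M c = w, where M has columns f1, ..., f3.
Solving this 3x3 system gives c = (-4, 4, -3).
Check: -4f1 + 4f2 - 3f3 = [5, 12, -11].

[-4, 4, -3]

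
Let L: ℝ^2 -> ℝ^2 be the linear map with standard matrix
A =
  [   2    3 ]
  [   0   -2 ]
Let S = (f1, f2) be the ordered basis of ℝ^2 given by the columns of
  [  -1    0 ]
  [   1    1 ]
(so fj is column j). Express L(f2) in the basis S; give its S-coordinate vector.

Column 2 of [L]_S is the S-coordinate vector of L(f2).
In standard coordinates L(f2) = A f2 = <3, -2>.
Converting to S: <3, -2> = -3f1 + f2, so the coordinate vector is <-3, 1>.

<-3, 1>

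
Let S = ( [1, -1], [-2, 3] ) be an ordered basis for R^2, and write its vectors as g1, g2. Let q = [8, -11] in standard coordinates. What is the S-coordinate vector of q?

[2, -3]

We seek scalars with c_1 g1 + c_2 g2 = q; equivalently solve M c = q where the columns of M are g1, g2.
System: c_1 - 2c_2 = 8, -c_1 + 3c_2 = -11; solving gives c_1 = 2, c_2 = -3.
Check: 2g1 - 3g2 = [8, -11].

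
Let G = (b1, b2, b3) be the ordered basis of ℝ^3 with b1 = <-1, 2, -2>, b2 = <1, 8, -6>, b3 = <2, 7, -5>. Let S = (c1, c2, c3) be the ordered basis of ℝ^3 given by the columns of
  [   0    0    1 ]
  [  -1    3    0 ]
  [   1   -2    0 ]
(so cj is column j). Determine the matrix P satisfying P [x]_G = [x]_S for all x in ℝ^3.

[[-2, -2, -1], [0, 2, 2], [-1, 1, 2]]

Let M have columns bj and N have columns cj. Then for every x, N [x]_S = x = M [x]_G, so P = N^(-1) M.
Since det N = -1, N^(-1) has integer entries; multiplying gives P = [[-2, -2, -1], [0, 2, 2], [-1, 1, 2]].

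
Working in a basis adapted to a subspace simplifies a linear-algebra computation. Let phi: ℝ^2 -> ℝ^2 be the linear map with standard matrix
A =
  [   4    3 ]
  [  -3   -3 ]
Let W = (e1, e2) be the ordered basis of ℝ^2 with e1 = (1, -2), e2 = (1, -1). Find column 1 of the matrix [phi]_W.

(-1, -1)

Compute phi(e1) = A e1 = (-2, 3) in standard coordinates.
Then write this in W-coordinates: solve for y in y_1 e1 + y_2 e2 = (-2, 3).
This gives y = (-1, -1), which is column 1 of [phi]_W.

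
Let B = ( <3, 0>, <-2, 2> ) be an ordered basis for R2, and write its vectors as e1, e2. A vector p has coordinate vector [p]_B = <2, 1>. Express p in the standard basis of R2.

<4, 2>

By definition p = 2e1 + e2.
Summing componentwise gives <4, 2>.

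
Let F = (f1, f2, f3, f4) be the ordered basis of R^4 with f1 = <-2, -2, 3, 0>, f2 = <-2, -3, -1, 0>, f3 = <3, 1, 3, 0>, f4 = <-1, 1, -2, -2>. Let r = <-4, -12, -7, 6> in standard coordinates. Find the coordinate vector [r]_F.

<-2, 4, -1, -3>

[r]_F is the unique c with M c = r, where M has columns f1, ..., f4.
Solving this 4x4 system gives c = (-2, 4, -1, -3).
Check: -2f1 + 4f2 - f3 - 3f4 = <-4, -12, -7, 6>.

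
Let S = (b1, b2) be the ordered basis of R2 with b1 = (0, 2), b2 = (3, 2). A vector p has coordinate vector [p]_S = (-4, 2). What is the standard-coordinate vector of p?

The coordinates say p = -4b1 + 2b2; adding the scaled basis vectors gives (6, -4).

(6, -4)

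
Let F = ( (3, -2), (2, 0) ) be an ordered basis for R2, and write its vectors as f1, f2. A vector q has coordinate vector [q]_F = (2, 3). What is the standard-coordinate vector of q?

(12, -4)

q = M [q]_F, where M has columns f1, f2.
Carrying out the matrix-vector product, q = (12, -4).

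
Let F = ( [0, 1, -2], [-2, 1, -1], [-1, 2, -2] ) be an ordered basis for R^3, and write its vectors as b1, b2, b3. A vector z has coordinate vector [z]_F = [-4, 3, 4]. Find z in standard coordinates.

z = M [z]_F, where M has columns b1, ..., b3.
Carrying out the matrix-vector product, z = [-10, 7, -3].

[-10, 7, -3]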